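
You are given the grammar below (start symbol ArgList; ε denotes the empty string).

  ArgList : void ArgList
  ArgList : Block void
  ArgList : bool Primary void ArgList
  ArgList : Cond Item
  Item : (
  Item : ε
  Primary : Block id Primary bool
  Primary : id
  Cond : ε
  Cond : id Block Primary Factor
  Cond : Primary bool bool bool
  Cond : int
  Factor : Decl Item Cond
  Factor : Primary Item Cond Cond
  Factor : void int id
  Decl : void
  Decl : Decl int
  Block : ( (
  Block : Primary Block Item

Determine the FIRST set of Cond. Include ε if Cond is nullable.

{ (, id, int, ε }

Cond : ε contributes ε.
Cond : id Block Primary Factor contributes {id}.
From Cond : Primary bool bool bool: add FIRST(Primary) = { (, id }.
Cond : int contributes {int}.
Union: FIRST(Cond) = { (, id, int, ε }.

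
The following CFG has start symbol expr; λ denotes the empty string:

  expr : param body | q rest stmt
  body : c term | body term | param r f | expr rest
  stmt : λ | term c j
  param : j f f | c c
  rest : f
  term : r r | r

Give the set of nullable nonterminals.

{ stmt }

Directly nullable (have an λ-production): stmt.
No other nonterminal has a production whose RHS symbols are all nullable.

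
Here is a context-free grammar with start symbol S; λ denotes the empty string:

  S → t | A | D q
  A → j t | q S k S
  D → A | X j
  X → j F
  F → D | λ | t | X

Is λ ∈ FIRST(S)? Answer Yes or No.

No

Nullable nonterminals: F.
No production of S has an RHS whose symbols are all nullable, so S is not nullable.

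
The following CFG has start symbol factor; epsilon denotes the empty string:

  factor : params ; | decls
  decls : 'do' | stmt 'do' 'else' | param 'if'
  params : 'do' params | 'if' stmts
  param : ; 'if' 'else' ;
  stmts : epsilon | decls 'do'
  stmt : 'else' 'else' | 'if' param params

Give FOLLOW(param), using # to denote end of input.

{ 'do', 'if' }

In decls : param 'if': add FIRST('if') = { 'if' }.
In stmt : 'if' param params: add FIRST(params) = { 'do', 'if' }.
Union: FOLLOW(param) = { 'do', 'if' }.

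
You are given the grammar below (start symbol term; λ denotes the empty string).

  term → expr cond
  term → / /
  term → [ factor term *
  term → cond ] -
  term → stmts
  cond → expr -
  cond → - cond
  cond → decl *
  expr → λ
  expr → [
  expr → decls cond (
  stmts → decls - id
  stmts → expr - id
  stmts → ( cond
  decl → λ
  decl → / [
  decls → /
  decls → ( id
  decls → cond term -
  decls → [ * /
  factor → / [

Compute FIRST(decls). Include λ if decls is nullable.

decls → / contributes {/}.
decls → ( id contributes {(}.
From decls → cond term -: add FIRST(cond) = { (, *, -, /, [ }.
decls → [ * / contributes {[}.
Union: FIRST(decls) = { (, *, -, /, [ }.

{ (, *, -, /, [ }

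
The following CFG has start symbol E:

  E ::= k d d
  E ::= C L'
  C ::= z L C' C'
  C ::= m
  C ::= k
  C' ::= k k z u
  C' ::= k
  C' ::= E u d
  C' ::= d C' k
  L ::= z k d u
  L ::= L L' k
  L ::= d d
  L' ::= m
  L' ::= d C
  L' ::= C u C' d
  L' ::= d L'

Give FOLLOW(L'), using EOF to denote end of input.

{ EOF, k, u }

In E ::= C L': L' is at the end, add FOLLOW(E) = { EOF, u }.
In L ::= L L' k: add FIRST(k) = { k }.
In L' ::= d L': L' is at the end, add FOLLOW(L') = { EOF, k, u }.
Union: FOLLOW(L') = { EOF, k, u }.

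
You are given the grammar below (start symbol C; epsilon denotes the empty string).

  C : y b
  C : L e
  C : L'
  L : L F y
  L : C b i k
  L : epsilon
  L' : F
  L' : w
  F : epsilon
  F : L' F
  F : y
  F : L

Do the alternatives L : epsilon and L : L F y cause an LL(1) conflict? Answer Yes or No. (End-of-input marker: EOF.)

Yes

FIRST(epsilon) = { epsilon } and FIRST(L F y) = { b, e, w, y }.
The first alternative is nullable and FOLLOW(L) = { EOF, b, e, w, y } shares b with FIRST of the second — conflict.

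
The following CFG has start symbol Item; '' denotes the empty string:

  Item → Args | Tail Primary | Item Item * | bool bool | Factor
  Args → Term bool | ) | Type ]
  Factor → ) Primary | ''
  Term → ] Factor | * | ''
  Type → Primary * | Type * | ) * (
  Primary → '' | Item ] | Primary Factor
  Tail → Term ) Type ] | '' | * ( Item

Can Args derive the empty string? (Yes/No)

Nullable nonterminals: Factor, Item, Primary, Tail, Term.
No production of Args has an RHS whose symbols are all nullable, so Args is not nullable.

No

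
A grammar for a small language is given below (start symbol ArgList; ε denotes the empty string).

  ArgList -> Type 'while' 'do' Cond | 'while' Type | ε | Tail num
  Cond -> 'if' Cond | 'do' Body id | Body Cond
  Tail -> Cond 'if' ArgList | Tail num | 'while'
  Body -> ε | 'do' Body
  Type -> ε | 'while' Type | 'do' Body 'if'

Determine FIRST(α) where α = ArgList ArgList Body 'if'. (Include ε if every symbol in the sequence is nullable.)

{ 'do', 'if', 'while' }

Add FIRST(ArgList)\{ε} = { 'do', 'if', 'while' }; ArgList is nullable, continue.
Add FIRST(ArgList)\{ε} = { 'do', 'if', 'while' }; ArgList is nullable, continue.
Add FIRST(Body)\{ε} = { 'do' }; Body is nullable, continue.
'if' is a terminal; add {'if'} and stop.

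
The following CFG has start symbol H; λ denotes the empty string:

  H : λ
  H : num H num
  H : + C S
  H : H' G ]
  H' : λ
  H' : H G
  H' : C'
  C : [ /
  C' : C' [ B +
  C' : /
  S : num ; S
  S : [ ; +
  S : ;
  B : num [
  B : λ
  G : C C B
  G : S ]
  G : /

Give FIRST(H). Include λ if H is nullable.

H : λ contributes λ.
H : num H num contributes {num}.
H : + C S contributes {+}.
From H : H' G ]: H' nullable, take FIRST(H') ∪ FIRST(G) = { +, /, ;, [, num }.
Union: FIRST(H) = { +, /, ;, [, num, λ }.

{ +, /, ;, [, num, λ }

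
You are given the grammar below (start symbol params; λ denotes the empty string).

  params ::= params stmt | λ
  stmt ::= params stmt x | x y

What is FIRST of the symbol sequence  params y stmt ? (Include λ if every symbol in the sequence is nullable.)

{ x, y }

Add FIRST(params)\{λ} = { x }; params is nullable, continue.
y is a terminal; add {y} and stop.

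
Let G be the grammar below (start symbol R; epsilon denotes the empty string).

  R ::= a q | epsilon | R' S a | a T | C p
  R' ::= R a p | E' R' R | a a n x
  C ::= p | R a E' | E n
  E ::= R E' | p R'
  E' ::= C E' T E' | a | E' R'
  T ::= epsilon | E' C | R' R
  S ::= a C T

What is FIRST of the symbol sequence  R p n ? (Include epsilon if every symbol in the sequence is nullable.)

Add FIRST(R)\{epsilon} = { a, p }; R is nullable, continue.
p is a terminal; add {p} and stop.

{ a, p }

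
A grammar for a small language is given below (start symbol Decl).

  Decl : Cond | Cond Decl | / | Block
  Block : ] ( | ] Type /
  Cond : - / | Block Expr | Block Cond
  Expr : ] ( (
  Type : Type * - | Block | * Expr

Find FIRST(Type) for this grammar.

{ *, ] }

From Type : Type * -: add FIRST(Type) = { *, ] }.
From Type : Block: add FIRST(Block) = { ] }.
Type : * Expr contributes {*}.
Union: FIRST(Type) = { *, ] }.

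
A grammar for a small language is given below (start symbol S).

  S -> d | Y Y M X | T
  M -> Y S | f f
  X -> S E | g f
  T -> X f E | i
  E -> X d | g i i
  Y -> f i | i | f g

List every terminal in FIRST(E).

{ d, f, g, i }

From E -> X d: add FIRST(X) = { d, f, g, i }.
E -> g i i contributes {g}.
Union: FIRST(E) = { d, f, g, i }.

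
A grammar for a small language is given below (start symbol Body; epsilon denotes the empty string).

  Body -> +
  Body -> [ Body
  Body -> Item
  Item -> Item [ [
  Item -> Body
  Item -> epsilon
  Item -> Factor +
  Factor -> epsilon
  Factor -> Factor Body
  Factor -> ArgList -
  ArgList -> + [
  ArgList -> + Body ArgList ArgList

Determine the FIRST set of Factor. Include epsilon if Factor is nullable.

Factor -> epsilon contributes epsilon.
From Factor -> Factor Body: Factor, Body nullable, take FIRST(Factor) ∪ FIRST(Body) = { +, [ }; also epsilon since the whole RHS is nullable.
From Factor -> ArgList -: add FIRST(ArgList) = { + }.
Union: FIRST(Factor) = { +, [, epsilon }.

{ +, [, epsilon }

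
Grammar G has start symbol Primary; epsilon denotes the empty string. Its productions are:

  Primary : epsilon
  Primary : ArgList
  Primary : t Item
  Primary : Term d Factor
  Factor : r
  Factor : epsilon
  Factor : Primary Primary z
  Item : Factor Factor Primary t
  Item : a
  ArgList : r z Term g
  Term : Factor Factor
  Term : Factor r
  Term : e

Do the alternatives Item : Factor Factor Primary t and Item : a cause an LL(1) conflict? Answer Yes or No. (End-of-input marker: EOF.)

FIRST(Factor Factor Primary t) = { d, e, r, t, z } and FIRST(a) = { a }.
The FIRST sets are disjoint and neither alternative is nullable — no conflict.

No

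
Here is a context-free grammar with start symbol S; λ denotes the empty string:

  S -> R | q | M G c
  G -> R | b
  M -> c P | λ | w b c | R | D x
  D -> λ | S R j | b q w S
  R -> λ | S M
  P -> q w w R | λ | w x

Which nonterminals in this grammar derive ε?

Directly nullable (have an λ-production): M, D, R, P.
S -> R with every symbol nullable, so S is nullable.
G -> R with every symbol nullable, so G is nullable.

{ D, G, M, P, R, S }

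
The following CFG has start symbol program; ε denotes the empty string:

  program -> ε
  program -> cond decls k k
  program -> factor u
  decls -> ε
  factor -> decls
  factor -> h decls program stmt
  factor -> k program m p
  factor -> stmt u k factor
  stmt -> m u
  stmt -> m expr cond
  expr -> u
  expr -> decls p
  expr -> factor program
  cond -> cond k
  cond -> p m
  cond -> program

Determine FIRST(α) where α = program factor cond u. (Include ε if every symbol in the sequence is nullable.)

{ h, k, m, p, u }

Add FIRST(program)\{ε} = { h, k, m, p, u }; program is nullable, continue.
Add FIRST(factor)\{ε} = { h, k, m }; factor is nullable, continue.
Add FIRST(cond)\{ε} = { h, k, m, p, u }; cond is nullable, continue.
u is a terminal; add {u} and stop.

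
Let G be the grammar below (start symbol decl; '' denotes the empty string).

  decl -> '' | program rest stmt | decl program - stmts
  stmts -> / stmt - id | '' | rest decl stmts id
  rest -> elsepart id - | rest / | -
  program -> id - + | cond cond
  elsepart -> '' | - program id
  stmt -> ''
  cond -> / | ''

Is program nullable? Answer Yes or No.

program -> cond cond and each of cond, cond is nullable, so program ⇒* ''.

Yes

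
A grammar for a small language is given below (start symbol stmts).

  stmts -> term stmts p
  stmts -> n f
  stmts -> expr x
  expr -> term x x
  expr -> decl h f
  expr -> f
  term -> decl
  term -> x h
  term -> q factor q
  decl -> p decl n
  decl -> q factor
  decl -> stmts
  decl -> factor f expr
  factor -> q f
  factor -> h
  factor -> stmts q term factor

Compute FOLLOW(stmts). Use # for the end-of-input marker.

{ #, f, h, n, p, q, x }

stmts is the start symbol, so # ∈ FOLLOW(stmts).
In stmts -> term stmts p: add FIRST(p) = { p }.
In decl -> stmts: stmts is at the end, add FOLLOW(decl) = { f, h, n, p, q, x }.
In factor -> stmts q term factor: add FIRST(q term factor) = { q }.
Union: FOLLOW(stmts) = { #, f, h, n, p, q, x }.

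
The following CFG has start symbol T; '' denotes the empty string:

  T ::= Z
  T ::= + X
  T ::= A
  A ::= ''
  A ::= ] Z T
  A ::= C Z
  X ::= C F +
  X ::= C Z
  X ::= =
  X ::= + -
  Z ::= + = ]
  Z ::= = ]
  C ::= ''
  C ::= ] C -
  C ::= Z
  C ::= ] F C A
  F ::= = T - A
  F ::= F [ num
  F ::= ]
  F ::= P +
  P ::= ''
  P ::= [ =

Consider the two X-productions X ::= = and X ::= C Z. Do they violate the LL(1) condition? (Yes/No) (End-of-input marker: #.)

FIRST(=) = { = } and FIRST(C Z) = { +, =, ] }.
Both contain =, so the two alternatives are not disjoint — LL(1) conflict.

Yes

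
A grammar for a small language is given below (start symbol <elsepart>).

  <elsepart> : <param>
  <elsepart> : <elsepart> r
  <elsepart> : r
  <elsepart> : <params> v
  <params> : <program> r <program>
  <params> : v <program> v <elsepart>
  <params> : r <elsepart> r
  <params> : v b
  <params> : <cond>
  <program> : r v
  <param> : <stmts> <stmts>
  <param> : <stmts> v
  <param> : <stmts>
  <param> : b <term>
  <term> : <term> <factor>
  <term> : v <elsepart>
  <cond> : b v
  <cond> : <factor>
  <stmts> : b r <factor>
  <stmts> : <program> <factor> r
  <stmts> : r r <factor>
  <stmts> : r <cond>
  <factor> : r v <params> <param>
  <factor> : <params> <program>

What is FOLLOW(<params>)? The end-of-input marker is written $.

In <elsepart> : <params> v: add FIRST(v) = { v }.
In <factor> : r v <params> <param>: add FIRST(<param>) = { b, r }.
In <factor> : <params> <program>: add FIRST(<program>) = { r }.
Union: FOLLOW(<params>) = { b, r, v }.

{ b, r, v }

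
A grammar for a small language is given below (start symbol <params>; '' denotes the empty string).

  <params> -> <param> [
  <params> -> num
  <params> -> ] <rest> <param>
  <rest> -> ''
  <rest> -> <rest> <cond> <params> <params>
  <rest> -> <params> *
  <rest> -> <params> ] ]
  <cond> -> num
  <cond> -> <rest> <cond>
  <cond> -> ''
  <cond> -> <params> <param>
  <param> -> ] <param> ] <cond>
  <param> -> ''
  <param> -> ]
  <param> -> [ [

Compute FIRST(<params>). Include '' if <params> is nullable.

From <params> -> <param> [: <param> nullable, take FIRST(<param>) ∪ {[} = { [, ] }.
<params> -> num contributes {num}.
<params> -> ] <rest> <param> contributes {]}.
Union: FIRST(<params>) = { [, ], num }.

{ [, ], num }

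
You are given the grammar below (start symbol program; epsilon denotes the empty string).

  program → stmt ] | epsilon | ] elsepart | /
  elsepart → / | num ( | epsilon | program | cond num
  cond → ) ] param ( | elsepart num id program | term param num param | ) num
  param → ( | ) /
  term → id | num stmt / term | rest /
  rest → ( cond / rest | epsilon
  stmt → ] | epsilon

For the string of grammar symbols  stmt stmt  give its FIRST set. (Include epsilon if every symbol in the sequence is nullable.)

Add FIRST(stmt)\{epsilon} = { ] }; stmt is nullable, continue.
Add FIRST(stmt)\{epsilon} = { ] }; stmt is nullable, continue.
Every symbol is nullable, so include epsilon.

{ ], epsilon }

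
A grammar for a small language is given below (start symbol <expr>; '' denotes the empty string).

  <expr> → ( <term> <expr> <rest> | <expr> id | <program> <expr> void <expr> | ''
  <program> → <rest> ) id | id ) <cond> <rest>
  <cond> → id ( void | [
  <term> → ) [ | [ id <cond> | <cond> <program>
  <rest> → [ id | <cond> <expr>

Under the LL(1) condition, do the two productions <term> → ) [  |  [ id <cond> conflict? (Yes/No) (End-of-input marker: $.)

FIRST() [) = { ) } and FIRST([ id <cond>) = { [ }.
The FIRST sets are disjoint and neither alternative is nullable — no conflict.

No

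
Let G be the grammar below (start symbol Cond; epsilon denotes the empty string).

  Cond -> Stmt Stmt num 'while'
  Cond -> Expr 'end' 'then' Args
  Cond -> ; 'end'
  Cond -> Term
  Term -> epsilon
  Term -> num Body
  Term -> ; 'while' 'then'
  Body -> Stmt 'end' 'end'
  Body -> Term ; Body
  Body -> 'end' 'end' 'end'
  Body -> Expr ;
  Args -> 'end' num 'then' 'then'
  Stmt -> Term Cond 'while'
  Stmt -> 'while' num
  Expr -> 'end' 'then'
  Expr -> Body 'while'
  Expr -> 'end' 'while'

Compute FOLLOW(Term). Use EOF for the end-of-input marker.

{ EOF, 'end', 'while', ;, num }

In Cond -> Term: Term is at the end, add FOLLOW(Cond) = { EOF, 'while' }.
In Body -> Term ; Body: add FIRST(; Body) = { ; }.
In Stmt -> Term Cond 'while': add FIRST(Cond 'while') = { 'end', 'while', ;, num }.
Union: FOLLOW(Term) = { EOF, 'end', 'while', ;, num }.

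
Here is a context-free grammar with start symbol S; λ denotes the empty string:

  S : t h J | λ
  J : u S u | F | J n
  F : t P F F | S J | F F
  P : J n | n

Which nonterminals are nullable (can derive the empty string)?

Directly nullable (have an λ-production): S.
No other nonterminal has a production whose RHS symbols are all nullable.

{ S }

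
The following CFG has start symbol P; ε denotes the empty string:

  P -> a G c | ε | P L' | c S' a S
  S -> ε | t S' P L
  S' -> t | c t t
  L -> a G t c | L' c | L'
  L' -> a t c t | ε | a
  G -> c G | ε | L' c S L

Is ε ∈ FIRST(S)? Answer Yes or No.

Yes

S has an ε-production, so S ⇒ ε.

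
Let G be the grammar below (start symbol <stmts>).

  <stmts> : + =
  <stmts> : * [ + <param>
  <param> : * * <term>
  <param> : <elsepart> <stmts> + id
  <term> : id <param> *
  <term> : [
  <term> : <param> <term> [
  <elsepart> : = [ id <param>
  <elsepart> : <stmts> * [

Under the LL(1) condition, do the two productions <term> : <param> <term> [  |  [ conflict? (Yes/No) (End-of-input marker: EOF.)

FIRST(<param> <term> [) = { *, +, = } and FIRST([) = { [ }.
The FIRST sets are disjoint and neither alternative is nullable — no conflict.

No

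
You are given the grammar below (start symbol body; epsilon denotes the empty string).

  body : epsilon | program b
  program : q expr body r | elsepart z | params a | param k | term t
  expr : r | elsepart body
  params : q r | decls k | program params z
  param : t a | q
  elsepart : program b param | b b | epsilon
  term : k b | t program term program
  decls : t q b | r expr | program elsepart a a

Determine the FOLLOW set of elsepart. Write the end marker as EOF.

{ a, b, k, q, r, t, z }

In program : elsepart z: add FIRST(z) = { z }.
In expr : elsepart body: add FIRST(body)\{epsilon} = { b, k, q, r, t, z }.
  Since body is nullable, also add FOLLOW(expr) = { b, k, q, r, t, z }.
In decls : program elsepart a a: add FIRST(a a) = { a }.
Union: FOLLOW(elsepart) = { a, b, k, q, r, t, z }.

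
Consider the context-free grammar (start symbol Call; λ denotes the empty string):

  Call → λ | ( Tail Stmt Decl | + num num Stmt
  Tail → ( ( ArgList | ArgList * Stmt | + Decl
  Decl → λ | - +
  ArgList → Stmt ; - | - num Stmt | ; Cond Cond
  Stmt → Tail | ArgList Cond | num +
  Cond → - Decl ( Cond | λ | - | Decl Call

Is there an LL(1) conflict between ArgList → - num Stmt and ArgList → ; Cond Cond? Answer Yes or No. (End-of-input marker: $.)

FIRST(- num Stmt) = { - } and FIRST(; Cond Cond) = { ; }.
The FIRST sets are disjoint and neither alternative is nullable — no conflict.

No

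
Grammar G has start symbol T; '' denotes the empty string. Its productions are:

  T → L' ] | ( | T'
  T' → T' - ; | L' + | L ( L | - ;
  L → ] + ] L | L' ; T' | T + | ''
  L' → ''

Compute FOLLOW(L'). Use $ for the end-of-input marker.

{ +, ;, ] }

In T → L' ]: add FIRST(]) = { ] }.
In T' → L' +: add FIRST(+) = { + }.
In L → L' ; T': add FIRST(; T') = { ; }.
Union: FOLLOW(L') = { +, ;, ] }.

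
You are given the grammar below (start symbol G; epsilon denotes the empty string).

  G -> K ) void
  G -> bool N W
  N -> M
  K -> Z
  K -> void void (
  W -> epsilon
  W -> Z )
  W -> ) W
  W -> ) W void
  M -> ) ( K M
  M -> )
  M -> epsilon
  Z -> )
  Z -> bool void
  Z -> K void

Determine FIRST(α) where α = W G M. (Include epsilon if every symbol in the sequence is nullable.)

{ ), bool, void }

Add FIRST(W)\{epsilon} = { ), bool, void }; W is nullable, continue.
Add FIRST(G) = { ), bool, void }; G is not nullable, stop.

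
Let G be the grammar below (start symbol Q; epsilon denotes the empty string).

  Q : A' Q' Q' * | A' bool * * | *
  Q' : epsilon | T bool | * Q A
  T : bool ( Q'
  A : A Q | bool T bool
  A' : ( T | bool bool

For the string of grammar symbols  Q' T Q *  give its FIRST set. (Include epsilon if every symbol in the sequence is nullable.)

{ *, bool }

Add FIRST(Q')\{epsilon} = { *, bool }; Q' is nullable, continue.
Add FIRST(T) = { bool }; T is not nullable, stop.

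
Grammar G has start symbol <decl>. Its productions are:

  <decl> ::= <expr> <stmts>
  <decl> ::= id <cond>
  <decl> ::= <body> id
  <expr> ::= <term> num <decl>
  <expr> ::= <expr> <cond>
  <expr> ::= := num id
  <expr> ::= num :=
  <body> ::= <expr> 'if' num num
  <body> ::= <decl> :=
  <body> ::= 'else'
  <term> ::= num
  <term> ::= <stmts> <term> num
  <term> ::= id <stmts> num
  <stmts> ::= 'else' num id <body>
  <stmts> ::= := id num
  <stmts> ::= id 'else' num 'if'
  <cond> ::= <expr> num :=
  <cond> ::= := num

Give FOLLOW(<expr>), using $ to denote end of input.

In <decl> ::= <expr> <stmts>: add FIRST(<stmts>) = { 'else', :=, id }.
In <expr> ::= <expr> <cond>: add FIRST(<cond>) = { 'else', :=, id, num }.
In <body> ::= <expr> 'if' num num: add FIRST('if' num num) = { 'if' }.
In <cond> ::= <expr> num :=: add FIRST(num :=) = { num }.
Union: FOLLOW(<expr>) = { 'else', 'if', :=, id, num }.

{ 'else', 'if', :=, id, num }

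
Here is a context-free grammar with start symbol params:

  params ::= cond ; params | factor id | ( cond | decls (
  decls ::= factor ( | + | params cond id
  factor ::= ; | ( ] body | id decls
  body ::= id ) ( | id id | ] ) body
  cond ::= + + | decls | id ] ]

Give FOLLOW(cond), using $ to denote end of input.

{ $, (, +, ;, id }

In params ::= cond ; params: add FIRST(; params) = { ; }.
In params ::= ( cond: cond is at the end, add FOLLOW(params) = { $, (, +, ;, id }.
In decls ::= params cond id: add FIRST(id) = { id }.
Union: FOLLOW(cond) = { $, (, +, ;, id }.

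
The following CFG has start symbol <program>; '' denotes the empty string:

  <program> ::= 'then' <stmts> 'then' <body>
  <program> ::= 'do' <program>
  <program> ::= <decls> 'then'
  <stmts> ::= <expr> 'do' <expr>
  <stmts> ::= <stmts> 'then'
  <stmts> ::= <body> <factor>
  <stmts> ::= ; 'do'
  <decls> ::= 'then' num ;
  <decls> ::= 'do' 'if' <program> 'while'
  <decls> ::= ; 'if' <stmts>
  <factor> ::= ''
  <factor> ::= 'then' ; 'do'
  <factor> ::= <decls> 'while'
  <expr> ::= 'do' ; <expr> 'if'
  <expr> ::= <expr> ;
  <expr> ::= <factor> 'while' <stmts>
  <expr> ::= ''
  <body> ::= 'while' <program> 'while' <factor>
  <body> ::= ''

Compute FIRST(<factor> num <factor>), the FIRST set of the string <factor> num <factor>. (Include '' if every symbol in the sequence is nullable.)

{ 'do', 'then', ;, num }

Add FIRST(<factor>)\{''} = { 'do', 'then', ; }; <factor> is nullable, continue.
num is a terminal; add {num} and stop.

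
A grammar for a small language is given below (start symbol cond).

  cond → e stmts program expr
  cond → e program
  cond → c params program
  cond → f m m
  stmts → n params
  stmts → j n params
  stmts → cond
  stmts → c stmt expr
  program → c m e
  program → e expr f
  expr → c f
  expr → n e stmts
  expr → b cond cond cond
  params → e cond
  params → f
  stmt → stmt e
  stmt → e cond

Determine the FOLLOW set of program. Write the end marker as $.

In cond → e stmts program expr: add FIRST(expr) = { b, c, n }.
In cond → e program: program is at the end, add FOLLOW(cond) = { $, b, c, e, f, n }.
In cond → c params program: program is at the end, add FOLLOW(cond) = { $, b, c, e, f, n }.
Union: FOLLOW(program) = { $, b, c, e, f, n }.

{ $, b, c, e, f, n }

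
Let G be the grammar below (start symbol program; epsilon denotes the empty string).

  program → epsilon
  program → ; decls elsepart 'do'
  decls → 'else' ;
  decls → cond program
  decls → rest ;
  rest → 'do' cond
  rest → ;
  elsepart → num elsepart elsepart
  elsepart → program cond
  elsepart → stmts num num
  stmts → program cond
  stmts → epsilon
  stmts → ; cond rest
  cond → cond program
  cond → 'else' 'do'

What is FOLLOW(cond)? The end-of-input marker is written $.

{ 'do', 'else', ;, num }

In decls → cond program: add FIRST(program)\{epsilon} = { ; }.
  Since program is nullable, also add FOLLOW(decls) = { 'else', ;, num }.
In rest → 'do' cond: cond is at the end, add FOLLOW(rest) = { ;, num }.
In elsepart → program cond: cond is at the end, add FOLLOW(elsepart) = { 'do', 'else', ;, num }.
In stmts → program cond: cond is at the end, add FOLLOW(stmts) = { num }.
In stmts → ; cond rest: add FIRST(rest) = { 'do', ; }.
In cond → cond program: add FIRST(program)\{epsilon} = { ; }.
  Since program is nullable, also add FOLLOW(cond) = { 'do', 'else', ;, num }.
Union: FOLLOW(cond) = { 'do', 'else', ;, num }.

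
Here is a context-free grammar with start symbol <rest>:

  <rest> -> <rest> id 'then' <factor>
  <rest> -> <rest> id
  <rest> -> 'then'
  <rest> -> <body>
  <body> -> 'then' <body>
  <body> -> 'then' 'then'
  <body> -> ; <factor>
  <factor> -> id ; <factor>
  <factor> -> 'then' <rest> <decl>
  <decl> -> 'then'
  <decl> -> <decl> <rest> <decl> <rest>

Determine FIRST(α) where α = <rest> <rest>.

{ 'then', ; }

Add FIRST(<rest>) = { 'then', ; }; <rest> is not nullable, stop.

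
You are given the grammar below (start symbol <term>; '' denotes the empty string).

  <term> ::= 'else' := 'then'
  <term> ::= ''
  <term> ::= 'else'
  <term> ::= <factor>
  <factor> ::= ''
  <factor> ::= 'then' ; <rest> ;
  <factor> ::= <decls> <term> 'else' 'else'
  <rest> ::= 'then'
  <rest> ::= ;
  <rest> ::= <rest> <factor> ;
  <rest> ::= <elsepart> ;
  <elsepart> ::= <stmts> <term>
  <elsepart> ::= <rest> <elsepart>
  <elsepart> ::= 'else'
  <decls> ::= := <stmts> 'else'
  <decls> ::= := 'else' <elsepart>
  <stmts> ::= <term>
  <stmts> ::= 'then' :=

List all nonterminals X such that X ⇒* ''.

Directly nullable (have an ''-production): <term>, <factor>.
<elsepart> ::= <stmts> <term> with every symbol nullable, so <elsepart> is nullable.
<stmts> ::= <term> with every symbol nullable, so <stmts> is nullable.
No other nonterminal has a production whose RHS symbols are all nullable.

{ <elsepart>, <factor>, <stmts>, <term> }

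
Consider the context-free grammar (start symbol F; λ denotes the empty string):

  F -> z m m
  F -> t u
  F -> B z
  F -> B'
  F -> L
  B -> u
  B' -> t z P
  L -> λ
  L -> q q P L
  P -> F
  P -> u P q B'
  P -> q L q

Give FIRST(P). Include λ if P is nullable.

{ q, t, u, z, λ }

From P -> F: add FIRST(F) = { q, t, u, z, λ } (including λ since F is nullable).
P -> u P q B' contributes {u}.
P -> q L q contributes {q}.
Union: FIRST(P) = { q, t, u, z, λ }.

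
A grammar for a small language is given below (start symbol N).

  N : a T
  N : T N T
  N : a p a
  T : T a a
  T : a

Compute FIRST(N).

N : a T contributes {a}.
From N : T N T: add FIRST(T) = { a }.
N : a p a contributes {a}.
Union: FIRST(N) = { a }.

{ a }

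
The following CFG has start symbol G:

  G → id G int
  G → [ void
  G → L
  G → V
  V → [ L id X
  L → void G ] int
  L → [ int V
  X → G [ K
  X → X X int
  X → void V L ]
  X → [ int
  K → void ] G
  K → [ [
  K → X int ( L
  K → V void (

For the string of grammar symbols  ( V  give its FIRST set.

( is a terminal; add {(} and stop.

{ ( }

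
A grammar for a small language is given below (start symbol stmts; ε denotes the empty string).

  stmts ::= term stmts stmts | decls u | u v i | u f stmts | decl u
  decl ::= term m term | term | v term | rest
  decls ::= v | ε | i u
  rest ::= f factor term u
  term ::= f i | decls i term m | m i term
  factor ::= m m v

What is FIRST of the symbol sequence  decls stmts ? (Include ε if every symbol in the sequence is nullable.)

{ f, i, m, u, v }

Add FIRST(decls)\{ε} = { i, v }; decls is nullable, continue.
Add FIRST(stmts) = { f, i, m, u, v }; stmts is not nullable, stop.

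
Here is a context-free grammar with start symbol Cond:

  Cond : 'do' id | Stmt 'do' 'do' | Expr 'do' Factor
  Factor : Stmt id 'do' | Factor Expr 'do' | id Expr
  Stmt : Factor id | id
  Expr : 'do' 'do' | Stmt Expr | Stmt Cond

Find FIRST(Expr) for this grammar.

Expr : 'do' 'do' contributes {'do'}.
From Expr : Stmt Expr: add FIRST(Stmt) = { id }.
From Expr : Stmt Cond: add FIRST(Stmt) = { id }.
Union: FIRST(Expr) = { 'do', id }.

{ 'do', id }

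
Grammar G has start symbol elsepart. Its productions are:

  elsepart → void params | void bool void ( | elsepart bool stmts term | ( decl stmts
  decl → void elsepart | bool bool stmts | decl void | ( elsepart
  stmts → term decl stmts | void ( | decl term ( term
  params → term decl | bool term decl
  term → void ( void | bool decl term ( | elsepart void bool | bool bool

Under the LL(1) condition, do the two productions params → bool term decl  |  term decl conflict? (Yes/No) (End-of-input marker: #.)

Yes

FIRST(bool term decl) = { bool } and FIRST(term decl) = { (, bool, void }.
Both contain bool, so the two alternatives are not disjoint — LL(1) conflict.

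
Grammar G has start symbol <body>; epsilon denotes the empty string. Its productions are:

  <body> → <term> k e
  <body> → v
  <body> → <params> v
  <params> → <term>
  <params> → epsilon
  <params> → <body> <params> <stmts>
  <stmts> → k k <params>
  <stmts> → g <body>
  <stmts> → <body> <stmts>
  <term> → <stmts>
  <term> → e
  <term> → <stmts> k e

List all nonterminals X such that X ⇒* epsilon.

Directly nullable (have an epsilon-production): <params>.
No other nonterminal has a production whose RHS symbols are all nullable.

{ <params> }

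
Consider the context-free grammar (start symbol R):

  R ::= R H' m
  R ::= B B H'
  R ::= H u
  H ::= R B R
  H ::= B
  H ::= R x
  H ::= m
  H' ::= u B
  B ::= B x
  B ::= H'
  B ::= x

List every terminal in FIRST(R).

From R ::= R H' m: add FIRST(R) = { m, u, x }.
From R ::= B B H': add FIRST(B) = { u, x }.
From R ::= H u: add FIRST(H) = { m, u, x }.
Union: FIRST(R) = { m, u, x }.

{ m, u, x }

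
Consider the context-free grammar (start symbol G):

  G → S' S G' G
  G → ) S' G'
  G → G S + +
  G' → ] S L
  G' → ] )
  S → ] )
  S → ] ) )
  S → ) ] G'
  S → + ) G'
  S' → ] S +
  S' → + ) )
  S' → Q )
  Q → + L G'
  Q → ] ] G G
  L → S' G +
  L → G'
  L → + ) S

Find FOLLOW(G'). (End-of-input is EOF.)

{ EOF, ), +, ] }

In G → S' S G' G: add FIRST(G) = { ), +, ] }.
In G → ) S' G': G' is at the end, add FOLLOW(G) = { EOF, ), +, ] }.
In S → ) ] G': G' is at the end, add FOLLOW(S) = { EOF, ), +, ] }.
In S → + ) G': G' is at the end, add FOLLOW(S) = { EOF, ), +, ] }.
In Q → + L G': G' is at the end, add FOLLOW(Q) = { ) }.
In L → G': G' is at the end, add FOLLOW(L) = { EOF, ), +, ] }.
Union: FOLLOW(G') = { EOF, ), +, ] }.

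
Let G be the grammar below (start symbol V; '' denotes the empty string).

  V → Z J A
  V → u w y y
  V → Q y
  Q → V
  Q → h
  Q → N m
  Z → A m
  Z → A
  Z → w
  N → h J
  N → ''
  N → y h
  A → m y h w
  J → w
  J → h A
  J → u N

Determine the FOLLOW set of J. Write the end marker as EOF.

{ m }

In V → Z J A: add FIRST(A) = { m }.
In N → h J: J is at the end, add FOLLOW(N) = { m }.
Union: FOLLOW(J) = { m }.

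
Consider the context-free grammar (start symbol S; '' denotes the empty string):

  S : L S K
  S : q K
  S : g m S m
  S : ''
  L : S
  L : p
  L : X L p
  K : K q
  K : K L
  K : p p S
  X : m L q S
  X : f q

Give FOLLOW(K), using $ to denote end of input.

{ $, f, g, m, p, q }

In S : L S K: K is at the end, add FOLLOW(S) = { $, f, g, m, p, q }.
In S : q K: K is at the end, add FOLLOW(S) = { $, f, g, m, p, q }.
In K : K q: add FIRST(q) = { q }.
In K : K L: add FIRST(L)\{''} = { f, g, m, p, q }.
  Since L is nullable, also add FOLLOW(K) = { $, f, g, m, p, q }.
Union: FOLLOW(K) = { $, f, g, m, p, q }.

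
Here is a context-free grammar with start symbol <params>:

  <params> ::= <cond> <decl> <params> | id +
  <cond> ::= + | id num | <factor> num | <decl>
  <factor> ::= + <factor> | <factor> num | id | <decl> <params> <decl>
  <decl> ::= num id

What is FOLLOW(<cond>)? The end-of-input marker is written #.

{ num }

In <params> ::= <cond> <decl> <params>: add FIRST(<decl> <params>) = { num }.
Union: FOLLOW(<cond>) = { num }.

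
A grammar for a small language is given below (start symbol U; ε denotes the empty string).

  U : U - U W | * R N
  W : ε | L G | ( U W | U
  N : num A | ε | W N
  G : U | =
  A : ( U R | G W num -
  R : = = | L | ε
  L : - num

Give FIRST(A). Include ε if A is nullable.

A : ( U R contributes {(}.
From A : G W num -: add FIRST(G) = { *, = }.
Union: FIRST(A) = { (, *, = }.

{ (, *, = }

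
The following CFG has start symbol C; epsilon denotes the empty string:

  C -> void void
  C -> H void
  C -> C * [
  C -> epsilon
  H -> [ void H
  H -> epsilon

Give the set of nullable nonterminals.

Directly nullable (have an epsilon-production): C, H.

{ C, H }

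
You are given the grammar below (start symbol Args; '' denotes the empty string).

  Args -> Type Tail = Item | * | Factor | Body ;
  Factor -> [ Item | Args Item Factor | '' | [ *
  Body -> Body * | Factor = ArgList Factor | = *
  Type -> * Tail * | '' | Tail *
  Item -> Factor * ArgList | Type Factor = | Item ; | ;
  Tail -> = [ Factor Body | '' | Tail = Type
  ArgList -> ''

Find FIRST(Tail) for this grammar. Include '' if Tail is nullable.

{ =, '' }

Tail -> = [ Factor Body contributes {=}.
Tail -> '' contributes ''.
From Tail -> Tail = Type: Tail nullable, take FIRST(Tail) ∪ {=} = { = }.
Union: FIRST(Tail) = { =, '' }.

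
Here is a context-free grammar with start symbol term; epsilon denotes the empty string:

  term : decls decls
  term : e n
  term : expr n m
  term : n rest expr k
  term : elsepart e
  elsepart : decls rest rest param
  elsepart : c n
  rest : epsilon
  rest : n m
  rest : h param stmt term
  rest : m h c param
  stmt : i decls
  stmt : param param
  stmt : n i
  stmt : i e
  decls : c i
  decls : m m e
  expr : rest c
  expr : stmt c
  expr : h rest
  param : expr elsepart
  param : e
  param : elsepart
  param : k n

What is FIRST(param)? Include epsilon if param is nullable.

{ c, e, h, i, k, m, n }

From param : expr elsepart: add FIRST(expr) = { c, e, h, i, k, m, n }.
param : e contributes {e}.
From param : elsepart: add FIRST(elsepart) = { c, m }.
param : k n contributes {k}.
Union: FIRST(param) = { c, e, h, i, k, m, n }.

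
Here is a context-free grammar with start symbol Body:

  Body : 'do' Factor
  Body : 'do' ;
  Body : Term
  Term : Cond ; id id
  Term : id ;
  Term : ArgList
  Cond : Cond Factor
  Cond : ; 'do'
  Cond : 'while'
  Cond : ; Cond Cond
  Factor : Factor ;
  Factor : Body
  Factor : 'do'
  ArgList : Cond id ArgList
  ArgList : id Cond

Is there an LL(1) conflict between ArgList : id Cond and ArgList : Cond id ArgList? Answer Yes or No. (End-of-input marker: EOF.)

No

FIRST(id Cond) = { id } and FIRST(Cond id ArgList) = { 'while', ; }.
The FIRST sets are disjoint and neither alternative is nullable — no conflict.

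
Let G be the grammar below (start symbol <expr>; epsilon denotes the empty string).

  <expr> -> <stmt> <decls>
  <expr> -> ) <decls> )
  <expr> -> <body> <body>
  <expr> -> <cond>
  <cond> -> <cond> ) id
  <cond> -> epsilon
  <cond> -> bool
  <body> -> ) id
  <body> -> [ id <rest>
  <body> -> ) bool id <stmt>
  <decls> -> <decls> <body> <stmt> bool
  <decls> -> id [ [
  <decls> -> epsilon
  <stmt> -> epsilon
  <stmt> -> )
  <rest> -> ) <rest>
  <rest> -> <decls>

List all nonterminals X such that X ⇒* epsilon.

{ <cond>, <decls>, <expr>, <rest>, <stmt> }

Directly nullable (have an epsilon-production): <cond>, <decls>, <stmt>.
<expr> -> <stmt> <decls> with every symbol nullable, so <expr> is nullable.
<rest> -> <decls> with every symbol nullable, so <rest> is nullable.
No other nonterminal has a production whose RHS symbols are all nullable.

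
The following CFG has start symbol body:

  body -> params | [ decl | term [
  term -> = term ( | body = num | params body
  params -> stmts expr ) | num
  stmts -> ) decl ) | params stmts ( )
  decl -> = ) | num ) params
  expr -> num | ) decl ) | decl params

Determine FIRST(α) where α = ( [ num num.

( is a terminal; add {(} and stop.

{ ( }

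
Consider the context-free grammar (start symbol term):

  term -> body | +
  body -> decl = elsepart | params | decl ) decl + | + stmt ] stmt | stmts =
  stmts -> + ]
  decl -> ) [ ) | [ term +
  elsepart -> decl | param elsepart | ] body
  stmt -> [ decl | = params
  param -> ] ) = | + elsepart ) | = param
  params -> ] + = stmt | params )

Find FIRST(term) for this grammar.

From term -> body: add FIRST(body) = { ), +, [, ] }.
term -> + contributes {+}.
Union: FIRST(term) = { ), +, [, ] }.

{ ), +, [, ] }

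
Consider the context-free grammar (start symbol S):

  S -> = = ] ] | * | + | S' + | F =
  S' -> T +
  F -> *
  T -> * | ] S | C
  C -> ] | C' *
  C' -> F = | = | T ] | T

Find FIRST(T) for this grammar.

{ *, =, ] }

T -> * contributes {*}.
T -> ] S contributes {]}.
From T -> C: add FIRST(C) = { *, =, ] }.
Union: FIRST(T) = { *, =, ] }.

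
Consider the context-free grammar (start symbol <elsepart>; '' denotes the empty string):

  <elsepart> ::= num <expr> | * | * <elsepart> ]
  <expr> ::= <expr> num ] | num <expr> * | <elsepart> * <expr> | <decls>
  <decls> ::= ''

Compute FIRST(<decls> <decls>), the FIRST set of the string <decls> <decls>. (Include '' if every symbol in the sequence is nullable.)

Add FIRST(<decls>)\{''} = {  }; <decls> is nullable, continue.
Add FIRST(<decls>)\{''} = {  }; <decls> is nullable, continue.
Every symbol is nullable, so include ''.

{ '' }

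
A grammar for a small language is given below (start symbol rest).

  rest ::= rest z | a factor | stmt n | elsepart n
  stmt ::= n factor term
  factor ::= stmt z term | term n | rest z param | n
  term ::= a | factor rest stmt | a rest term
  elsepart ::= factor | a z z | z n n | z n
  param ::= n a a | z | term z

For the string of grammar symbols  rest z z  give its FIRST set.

Add FIRST(rest) = { a, n, z }; rest is not nullable, stop.

{ a, n, z }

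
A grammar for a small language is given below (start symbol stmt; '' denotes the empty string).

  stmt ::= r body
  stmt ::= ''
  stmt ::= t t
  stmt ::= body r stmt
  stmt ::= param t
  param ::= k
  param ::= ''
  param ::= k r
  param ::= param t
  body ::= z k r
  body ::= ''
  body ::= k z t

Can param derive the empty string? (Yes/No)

Yes

param has an ''-production, so param ⇒ ''.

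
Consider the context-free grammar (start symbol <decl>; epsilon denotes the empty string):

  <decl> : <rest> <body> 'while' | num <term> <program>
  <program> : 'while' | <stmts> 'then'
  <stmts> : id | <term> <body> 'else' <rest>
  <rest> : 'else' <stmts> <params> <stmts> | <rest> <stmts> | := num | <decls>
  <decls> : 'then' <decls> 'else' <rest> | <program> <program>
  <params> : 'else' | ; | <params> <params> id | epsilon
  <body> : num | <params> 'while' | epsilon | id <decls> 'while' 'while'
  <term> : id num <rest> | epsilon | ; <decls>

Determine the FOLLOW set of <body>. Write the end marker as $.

{ 'else', 'while' }

In <decl> : <rest> <body> 'while': add FIRST('while') = { 'while' }.
In <stmts> : <term> <body> 'else' <rest>: add FIRST('else' <rest>) = { 'else' }.
Union: FOLLOW(<body>) = { 'else', 'while' }.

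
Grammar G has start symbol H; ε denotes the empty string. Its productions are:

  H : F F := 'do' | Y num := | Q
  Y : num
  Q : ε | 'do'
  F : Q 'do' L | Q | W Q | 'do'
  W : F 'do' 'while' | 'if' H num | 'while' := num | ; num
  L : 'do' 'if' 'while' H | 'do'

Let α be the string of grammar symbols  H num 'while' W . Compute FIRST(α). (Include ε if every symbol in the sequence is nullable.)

{ 'do', 'if', 'while', :=, ;, num }

Add FIRST(H)\{ε} = { 'do', 'if', 'while', :=, ;, num }; H is nullable, continue.
num is a terminal; add {num} and stop.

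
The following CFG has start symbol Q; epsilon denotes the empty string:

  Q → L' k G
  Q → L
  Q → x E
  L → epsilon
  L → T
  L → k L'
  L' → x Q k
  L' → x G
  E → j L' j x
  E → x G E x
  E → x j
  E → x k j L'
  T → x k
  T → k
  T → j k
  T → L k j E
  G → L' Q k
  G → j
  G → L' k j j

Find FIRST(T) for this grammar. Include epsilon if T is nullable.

{ j, k, x }

T → x k contributes {x}.
T → k contributes {k}.
T → j k contributes {j}.
From T → L k j E: L nullable, take FIRST(L) ∪ {k} = { j, k, x }.
Union: FIRST(T) = { j, k, x }.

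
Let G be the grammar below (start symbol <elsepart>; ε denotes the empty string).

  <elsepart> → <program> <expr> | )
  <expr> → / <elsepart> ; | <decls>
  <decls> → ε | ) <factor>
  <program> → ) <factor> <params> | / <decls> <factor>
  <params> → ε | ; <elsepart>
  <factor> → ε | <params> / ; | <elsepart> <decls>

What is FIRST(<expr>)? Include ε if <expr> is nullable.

<expr> → / <elsepart> ; contributes {/}.
From <expr> → <decls>: add FIRST(<decls>) = { ), ε } (including ε since <decls> is nullable).
Union: FIRST(<expr>) = { ), /, ε }.

{ ), /, ε }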